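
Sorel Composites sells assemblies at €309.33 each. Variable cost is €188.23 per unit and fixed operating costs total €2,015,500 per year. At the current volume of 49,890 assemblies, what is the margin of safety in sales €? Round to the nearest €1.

Contribution margin per unit = €309.33 − €188.23 = €121.10. Break-even units = €2,015,500 ÷ €121.10 = 16,643.27; break-even revenue = 16,643.27 × €309.33 = €5,148,262.72.
Current sales = 49,890 × €309.33 = €15,432,473.70.
Margin of safety = €15,432,473.70 − €5,148,262.72 = €10,284,211.

€10,284,211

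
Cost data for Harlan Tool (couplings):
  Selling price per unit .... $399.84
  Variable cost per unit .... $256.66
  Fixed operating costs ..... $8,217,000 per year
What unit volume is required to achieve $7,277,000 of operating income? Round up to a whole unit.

Contribution margin per unit = $399.84 − $256.66 = $143.18.
Need Q such that Q × $143.18 − $8,217,000 = $7,277,000, i.e. Q = $15,494,000 / $143.18 = 108,213.44 → 108,214.

108,214 couplings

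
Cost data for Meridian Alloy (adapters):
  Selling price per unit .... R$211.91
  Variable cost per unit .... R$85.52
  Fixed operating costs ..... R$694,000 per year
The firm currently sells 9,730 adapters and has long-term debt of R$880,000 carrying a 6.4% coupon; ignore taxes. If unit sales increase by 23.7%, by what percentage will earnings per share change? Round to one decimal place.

Total contribution margin = 9,730 × R$126.39 = R$1,229,774.70.
Operating income = contribution − fixed costs = R$1,229,774.70 − R$694,000 = R$535,774.70.
Interest = R$56,320.00, so EBIT − I = R$479,454.70.
Degree of combined leverage = contribution ÷ (EBIT − I) = R$1,229,774.70 ÷ R$479,454.70 = 2.5649.
%ΔEPS = DCL × %ΔSales = 2.5649 × +23.7% = +60.8%.

+60.8%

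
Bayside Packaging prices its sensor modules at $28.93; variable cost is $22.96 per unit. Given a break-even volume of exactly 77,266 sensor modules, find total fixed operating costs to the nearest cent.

$461,278.02

Unit CM = price − variable cost = $28.93 − $22.96 = $5.97.
Fixed costs = break-even units × CM = 77,266 × $5.97 = $461,278.02.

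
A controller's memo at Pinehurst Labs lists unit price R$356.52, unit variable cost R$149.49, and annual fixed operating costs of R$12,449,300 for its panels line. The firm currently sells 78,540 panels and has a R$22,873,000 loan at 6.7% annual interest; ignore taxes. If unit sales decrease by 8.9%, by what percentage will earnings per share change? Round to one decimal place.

-63.5%

At 78,540 units, contribution = 78,540 × R$207.03 = R$16,260,136.20.
EBIT = R$16,260,136.20 − R$12,449,300 = R$3,810,836.20.
After interest of R$1,532,491.00, pre-tax earnings = R$2,278,345.20.
DCL = total CM / (EBIT − I) = R$16,260,136.20 / R$2,278,345.20 = 7.1368.
%ΔEPS = DCL × %ΔSales = 7.1368 × -8.9% = -63.5%.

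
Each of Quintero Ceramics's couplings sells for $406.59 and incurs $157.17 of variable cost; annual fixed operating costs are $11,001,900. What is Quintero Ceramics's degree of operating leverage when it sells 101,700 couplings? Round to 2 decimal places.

Total contribution margin = 101,700 × $249.42 = $25,366,014.00.
Subtracting fixed costs: EBIT = $25,366,014.00 − $11,001,900 = $14,364,114.00.
Degree of operating leverage = $25,366,014.00 / $14,364,114.00 = 1.7659.

1.77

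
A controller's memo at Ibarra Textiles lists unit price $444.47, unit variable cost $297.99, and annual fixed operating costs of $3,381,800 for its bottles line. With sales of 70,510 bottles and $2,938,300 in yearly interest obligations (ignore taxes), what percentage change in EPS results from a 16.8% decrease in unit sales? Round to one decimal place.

-43.3%

Contribution at this volume is 70,510 × $146.48 = $10,328,304.80.
Operating income = contribution − fixed costs = $10,328,304.80 − $3,381,800 = $6,946,504.80.
Interest = $2,938,300.00, so EBIT − I = $4,008,204.80.
DCL = total CM / (EBIT − I) = $10,328,304.80 / $4,008,204.80 = 2.5768.
%ΔEPS = DCL × %ΔSales = 2.5768 × -16.8% = -43.3%.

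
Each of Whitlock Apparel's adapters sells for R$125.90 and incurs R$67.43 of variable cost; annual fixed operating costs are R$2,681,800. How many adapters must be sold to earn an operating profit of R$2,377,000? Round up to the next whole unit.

86,520 adapters

Contribution margin per unit = R$125.90 − R$67.43 = R$58.47.
Required volume = (fixed costs + target profit) ÷ CM = (R$2,681,800 + R$2,377,000) ÷ R$58.47 = 86,519.58, so 86,520 adapters.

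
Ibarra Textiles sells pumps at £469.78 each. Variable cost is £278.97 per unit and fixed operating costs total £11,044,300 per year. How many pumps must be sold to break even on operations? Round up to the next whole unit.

Unit CM = price − variable cost = £469.78 − £278.97 = £190.81.
Break-even volume = fixed costs ÷ CM per unit = £11,044,300 ÷ £190.81 = 57,881.14, so 57,882 pumps.

57,882 pumps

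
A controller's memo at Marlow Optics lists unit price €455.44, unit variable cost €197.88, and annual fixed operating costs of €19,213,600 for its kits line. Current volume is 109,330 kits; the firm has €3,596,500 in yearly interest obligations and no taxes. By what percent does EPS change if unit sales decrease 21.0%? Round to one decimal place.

-110.6%

At 109,330 units, contribution = 109,330 × €257.56 = €28,159,034.80.
Operating income = contribution − fixed costs = €28,159,034.80 − €19,213,600 = €8,945,434.80.
Interest = €3,596,500.00, so EBIT − I = €5,348,934.80.
DCL = total CM / (EBIT − I) = €28,159,034.80 / €5,348,934.80 = 5.2644.
%ΔEPS = DCL × %ΔSales = 5.2644 × -21.0% = -110.6%.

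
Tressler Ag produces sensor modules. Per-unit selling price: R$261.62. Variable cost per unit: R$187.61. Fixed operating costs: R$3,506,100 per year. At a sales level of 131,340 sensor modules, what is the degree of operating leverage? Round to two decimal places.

At 131,340 units, contribution = 131,340 × R$74.01 = R$9,720,473.40.
Operating income = contribution − fixed costs = R$9,720,473.40 − R$3,506,100 = R$6,214,373.40.
Degree of operating leverage = R$9,720,473.40 / R$6,214,373.40 = 1.5642.

1.56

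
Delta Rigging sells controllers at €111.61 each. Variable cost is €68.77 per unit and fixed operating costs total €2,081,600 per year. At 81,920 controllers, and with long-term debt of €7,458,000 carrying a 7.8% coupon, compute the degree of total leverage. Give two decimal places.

4.15

Total contribution margin = 81,920 × €42.84 = €3,509,452.80.
EBIT = €3,509,452.80 − €2,081,600 = €1,427,852.80. Interest = €581,724.00.
DOL = €3,509,452.80 ÷ €1,427,852.80 = 2.4579; DFL = €1,427,852.80 ÷ €846,128.80 = 1.6875.
DCL = DOL × DFL = 2.4579 × 1.6875 = 4.1477.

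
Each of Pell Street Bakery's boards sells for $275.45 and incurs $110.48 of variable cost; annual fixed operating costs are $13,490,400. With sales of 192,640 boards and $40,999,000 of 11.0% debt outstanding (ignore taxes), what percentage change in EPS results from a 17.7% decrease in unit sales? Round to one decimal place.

Total contribution margin = 192,640 × $164.97 = $31,779,820.80.
EBIT = $31,779,820.80 − $13,490,400 = $18,289,420.80.
After interest of $4,509,890.00, pre-tax earnings = $13,779,530.80.
Degree of combined leverage = contribution ÷ (EBIT − I) = $31,779,820.80 ÷ $13,779,530.80 = 2.3063.
%ΔEPS = DCL × %ΔSales = 2.3063 × -17.7% = -40.8%.

-40.8%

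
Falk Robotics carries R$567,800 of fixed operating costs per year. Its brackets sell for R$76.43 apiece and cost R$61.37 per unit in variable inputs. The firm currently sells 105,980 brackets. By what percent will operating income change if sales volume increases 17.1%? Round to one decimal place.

Total contribution margin = 105,980 × R$15.06 = R$1,596,058.80.
Subtracting fixed costs: EBIT = R$1,596,058.80 − R$567,800 = R$1,028,258.80.
So DOL = total CM / EBIT = R$1,596,058.80 / R$1,028,258.80 = 1.5522.
So EBIT moves 1.5522 × (+17.1%) = +26.5%.

+26.5%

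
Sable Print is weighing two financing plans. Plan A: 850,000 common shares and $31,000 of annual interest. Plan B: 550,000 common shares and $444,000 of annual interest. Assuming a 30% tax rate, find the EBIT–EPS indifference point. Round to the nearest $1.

At indifference, (EBIT − 31,000)(1 − t)/850,000 = (EBIT − 444,000)(1 − t)/550,000.
The (1 − t) factor cancels: (EBIT − 31,000) × 550,000 = (EBIT − 444,000) × 850,000.
EBIT × (850,000 − 550,000) = 444,000 × 850,000 − 31,000 × 550,000 = 360,350,000,000, so EBIT = 360,350,000,000 ÷ 300,000 = 1,201,166.67.

$1,201,167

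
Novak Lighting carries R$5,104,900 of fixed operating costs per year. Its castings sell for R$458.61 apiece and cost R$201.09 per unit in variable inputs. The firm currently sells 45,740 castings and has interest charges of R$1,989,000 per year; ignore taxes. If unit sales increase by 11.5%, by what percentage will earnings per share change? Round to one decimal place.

At 45,740 units, contribution = 45,740 × R$257.52 = R$11,778,964.80.
EBIT = R$11,778,964.80 − R$5,104,900 = R$6,674,064.80.
After interest of R$1,989,000.00, pre-tax earnings = R$4,685,064.80.
DCL = total CM / (EBIT − I) = R$11,778,964.80 / R$4,685,064.80 = 2.5142.
%ΔEPS = DCL × %ΔSales = 2.5142 × +11.5% = +28.9%.

+28.9%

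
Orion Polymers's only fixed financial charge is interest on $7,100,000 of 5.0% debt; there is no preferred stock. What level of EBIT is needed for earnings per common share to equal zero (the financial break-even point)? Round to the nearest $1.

$355,000

Annual interest = 5.0% × $7,100,000 = $355,000.00.
With no preferred dividends, EPS = 0 when EBIT exactly covers interest, so the financial break-even EBIT is $355,000.00.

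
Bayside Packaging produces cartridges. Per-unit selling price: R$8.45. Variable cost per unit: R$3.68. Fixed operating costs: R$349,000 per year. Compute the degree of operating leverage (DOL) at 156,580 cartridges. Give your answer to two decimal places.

1.88

At 156,580 units, contribution = 156,580 × R$4.77 = R$746,886.60.
Operating income = contribution − fixed costs = R$746,886.60 − R$349,000 = R$397,886.60.
So DOL = total CM / EBIT = R$746,886.60 / R$397,886.60 = 1.8771.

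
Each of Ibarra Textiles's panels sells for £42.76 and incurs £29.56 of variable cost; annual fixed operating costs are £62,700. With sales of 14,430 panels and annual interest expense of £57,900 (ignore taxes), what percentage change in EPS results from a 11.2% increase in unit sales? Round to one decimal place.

Total contribution margin = 14,430 × £13.20 = £190,476.00.
EBIT = £190,476.00 − £62,700 = £127,776.00.
After interest of £57,900.00, pre-tax earnings = £69,876.00.
DCL = total CM / (EBIT − I) = £190,476.00 / £69,876.00 = 2.7259.
%ΔEPS = DCL × %ΔSales = 2.7259 × +11.2% = +30.5%.

+30.5%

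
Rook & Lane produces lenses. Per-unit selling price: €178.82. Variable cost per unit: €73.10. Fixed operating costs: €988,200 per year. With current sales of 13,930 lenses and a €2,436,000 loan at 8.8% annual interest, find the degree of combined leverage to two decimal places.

Contribution at this volume is 13,930 × €105.72 = €1,472,679.60.
EBIT = €1,472,679.60 − €988,200 = €484,479.60. Interest = €214,368.00, so EBIT − I = €270,111.60.
DCL = contribution ÷ (EBIT − I) = €1,472,679.60 ÷ €270,111.60 = 5.4521.

5.45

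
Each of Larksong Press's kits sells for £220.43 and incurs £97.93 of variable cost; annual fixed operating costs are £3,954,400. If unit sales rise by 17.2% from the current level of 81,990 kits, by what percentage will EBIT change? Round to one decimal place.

+28.4%

At 81,990 units, contribution = 81,990 × £122.50 = £10,043,775.00.
EBIT = £10,043,775.00 − £3,954,400 = £6,089,375.00.
So DOL = total CM / EBIT = £10,043,775.00 / £6,089,375.00 = 1.6494.
So EBIT moves 1.6494 × (+17.2%) = +28.4%.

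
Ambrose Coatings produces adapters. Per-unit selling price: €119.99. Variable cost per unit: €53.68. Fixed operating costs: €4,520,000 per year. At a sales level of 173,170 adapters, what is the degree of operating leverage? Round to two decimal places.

At 173,170 units, contribution = 173,170 × €66.31 = €11,482,902.70.
EBIT = €11,482,902.70 − €4,520,000 = €6,962,902.70.
DOL = contribution ÷ EBIT = €11,482,902.70 ÷ €6,962,902.70 = 1.6492.

1.65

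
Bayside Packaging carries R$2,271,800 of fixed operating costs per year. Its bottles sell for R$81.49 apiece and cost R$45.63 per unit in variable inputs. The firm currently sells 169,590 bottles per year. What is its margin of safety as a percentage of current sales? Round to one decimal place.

Contribution margin per unit = R$81.49 − R$45.63 = R$35.86. Break-even units = R$2,271,800 ÷ R$35.86 = 63,351.92; break-even revenue = 63,351.92 × R$81.49 = R$5,162,548.30.
Current sales = 169,590 × R$81.49 = R$13,819,889.10.
Margin of safety = (R$13,819,889.10 − R$5,162,548.30) ÷ R$13,819,889.10 = 62.6%.

62.6%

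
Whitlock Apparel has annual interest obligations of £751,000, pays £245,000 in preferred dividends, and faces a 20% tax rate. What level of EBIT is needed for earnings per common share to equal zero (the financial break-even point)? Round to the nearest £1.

£1,057,250

Grossing the preferred dividend up to pre-tax terms: £245,000 / (1 − 0.20) = £306,250.00.
Financial break-even EBIT = interest + D_p ÷ (1 − t) = £751,000 + £306,250.00 = £1,057,250.00.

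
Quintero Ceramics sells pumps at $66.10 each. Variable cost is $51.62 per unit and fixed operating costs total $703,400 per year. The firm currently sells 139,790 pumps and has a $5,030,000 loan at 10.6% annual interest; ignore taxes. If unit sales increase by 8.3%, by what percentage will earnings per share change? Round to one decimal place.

+21.3%

Contribution at this volume is 139,790 × $14.48 = $2,024,159.20.
EBIT = $2,024,159.20 − $703,400 = $1,320,759.20.
After interest of $533,180.00, pre-tax earnings = $787,579.20.
Degree of combined leverage = contribution ÷ (EBIT − I) = $2,024,159.20 ÷ $787,579.20 = 2.5701.
%ΔEPS = DCL × %ΔSales = 2.5701 × +8.3% = +21.3%.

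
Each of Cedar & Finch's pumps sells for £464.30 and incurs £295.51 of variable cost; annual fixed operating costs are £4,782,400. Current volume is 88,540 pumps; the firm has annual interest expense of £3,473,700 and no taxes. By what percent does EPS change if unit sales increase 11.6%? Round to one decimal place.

At 88,540 units, contribution = 88,540 × £168.79 = £14,944,666.60.
Operating income = contribution − fixed costs = £14,944,666.60 − £4,782,400 = £10,162,266.60.
Interest = £3,473,700.00, so EBIT − I = £6,688,566.60.
DCL = total CM / (EBIT − I) = £14,944,666.60 / £6,688,566.60 = 2.2344.
EPS therefore changes by 2.2344 × (+11.6%) = +25.9%.

+25.9%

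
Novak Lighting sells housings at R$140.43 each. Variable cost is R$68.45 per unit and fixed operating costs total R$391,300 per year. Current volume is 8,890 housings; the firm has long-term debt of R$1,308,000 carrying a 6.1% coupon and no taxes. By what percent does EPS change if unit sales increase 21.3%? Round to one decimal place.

+80.7%

Total contribution margin = 8,890 × R$71.98 = R$639,902.20.
Operating income = contribution − fixed costs = R$639,902.20 − R$391,300 = R$248,602.20.
After interest of R$79,788.00, pre-tax earnings = R$168,814.20.
Degree of combined leverage = contribution ÷ (EBIT − I) = R$639,902.20 ÷ R$168,814.20 = 3.7906.
EPS therefore changes by 3.7906 × (+21.3%) = +80.7%.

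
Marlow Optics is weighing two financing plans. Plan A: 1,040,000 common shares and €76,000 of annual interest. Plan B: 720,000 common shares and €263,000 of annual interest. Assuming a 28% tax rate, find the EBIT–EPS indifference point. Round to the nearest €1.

At indifference, (EBIT − 76,000)(1 − t)/1,040,000 = (EBIT − 263,000)(1 − t)/720,000.
Cancelling (1 − t) and cross-multiplying: 720,000·(EBIT − 76,000) = 1,040,000·(EBIT − 263,000).
Solving, EBIT = (263,000·1,040,000 − 76,000·720,000) / (1,040,000 − 720,000) = 218,800,000,000 / 320,000 = 683,750.00.

€683,750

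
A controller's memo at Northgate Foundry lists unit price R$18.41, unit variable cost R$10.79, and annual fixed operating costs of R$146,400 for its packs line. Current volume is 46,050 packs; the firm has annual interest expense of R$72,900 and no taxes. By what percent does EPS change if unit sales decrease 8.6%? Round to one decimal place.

-22.9%

Contribution at this volume is 46,050 × R$7.62 = R$350,901.00.
EBIT = R$350,901.00 − R$146,400 = R$204,501.00.
Interest = R$72,900.00, so EBIT − I = R$131,601.00.
Degree of combined leverage = contribution ÷ (EBIT − I) = R$350,901.00 ÷ R$131,601.00 = 2.6664.
EPS therefore changes by 2.6664 × (-8.6%) = -22.9%.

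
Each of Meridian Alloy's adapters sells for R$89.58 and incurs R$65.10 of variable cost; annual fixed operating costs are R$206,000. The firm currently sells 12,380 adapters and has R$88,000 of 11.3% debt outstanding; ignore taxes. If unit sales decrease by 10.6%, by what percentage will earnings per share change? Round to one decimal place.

Total contribution margin = 12,380 × R$24.48 = R$303,062.40.
Operating income = contribution − fixed costs = R$303,062.40 − R$206,000 = R$97,062.40.
Interest = R$9,944.00, so EBIT − I = R$87,118.40.
DCL = total CM / (EBIT − I) = R$303,062.40 / R$87,118.40 = 3.4787.
EPS therefore changes by 3.4787 × (-10.6%) = -36.9%.

-36.9%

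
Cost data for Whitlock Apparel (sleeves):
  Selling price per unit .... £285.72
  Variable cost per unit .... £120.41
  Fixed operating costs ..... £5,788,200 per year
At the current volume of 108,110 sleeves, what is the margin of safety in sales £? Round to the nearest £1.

£20,884,927

Unit CM = price − variable cost = £285.72 − £120.41 = £165.31. Break-even units = £5,788,200 ÷ £165.31 = 35,014.22; break-even revenue = 35,014.22 × £285.72 = £10,004,261.71.
Current sales = 108,110 × £285.72 = £30,889,189.20.
Margin of safety = £30,889,189.20 − £10,004,261.71 = £20,884,927.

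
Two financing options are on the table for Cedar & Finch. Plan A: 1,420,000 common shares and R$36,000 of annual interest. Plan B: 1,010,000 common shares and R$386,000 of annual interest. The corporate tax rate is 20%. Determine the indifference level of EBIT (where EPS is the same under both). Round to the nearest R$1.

R$1,248,195

At indifference, (EBIT − 36,000)(1 − t)/1,420,000 = (EBIT − 386,000)(1 − t)/1,010,000.
Cancelling (1 − t) and cross-multiplying: 1,010,000·(EBIT − 36,000) = 1,420,000·(EBIT − 386,000).
EBIT × (1,420,000 − 1,010,000) = 386,000 × 1,420,000 − 36,000 × 1,010,000 = 511,760,000,000, so EBIT = 511,760,000,000 ÷ 410,000 = 1,248,195.12.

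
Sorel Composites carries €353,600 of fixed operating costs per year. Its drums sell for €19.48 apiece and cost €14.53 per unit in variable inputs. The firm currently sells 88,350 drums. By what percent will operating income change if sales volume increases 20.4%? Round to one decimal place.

+106.5%

At 88,350 units, contribution = 88,350 × €4.95 = €437,332.50.
EBIT = €437,332.50 − €353,600 = €83,732.50.
So DOL = total CM / EBIT = €437,332.50 / €83,732.50 = 5.2230.
Operating income changes by 5.2230 × +20.4% = +106.5%.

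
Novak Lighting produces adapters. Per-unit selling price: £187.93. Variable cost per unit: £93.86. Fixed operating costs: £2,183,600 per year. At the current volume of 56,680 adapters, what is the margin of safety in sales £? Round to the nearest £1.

£6,289,547

Unit CM = price − variable cost = £187.93 − £93.86 = £94.07. Break-even units = £2,183,600 ÷ £94.07 = 23,212.50; break-even revenue = 23,212.50 × £187.93 = £4,362,325.37.
Actual sales revenue = 56,680 × £187.93 = £10,651,872.40.
Margin of safety = £10,651,872.40 − £4,362,325.37 = £6,289,547.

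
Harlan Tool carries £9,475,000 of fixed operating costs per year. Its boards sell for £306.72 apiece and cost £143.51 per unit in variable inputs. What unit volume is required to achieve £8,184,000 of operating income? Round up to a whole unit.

Unit CM = price − variable cost = £306.72 − £143.51 = £163.21.
Required volume = (fixed costs + target profit) ÷ CM = (£9,475,000 + £8,184,000) ÷ £163.21 = 108,198.03, so 108,199 boards.

108,199 boards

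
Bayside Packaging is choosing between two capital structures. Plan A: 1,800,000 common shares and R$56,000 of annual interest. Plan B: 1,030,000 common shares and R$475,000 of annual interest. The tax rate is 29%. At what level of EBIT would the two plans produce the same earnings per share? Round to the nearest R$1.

Set EPS_A = EPS_B: (EBIT − R$56,000)(1 − 0.29) ÷ 1,800,000 = (EBIT − R$475,000)(1 − 0.29) ÷ 1,030,000.
The (1 − t) factor cancels: (EBIT − 56,000) × 1,030,000 = (EBIT − 475,000) × 1,800,000.
Solving, EBIT = (475,000·1,800,000 − 56,000·1,030,000) / (1,800,000 − 1,030,000) = 797,320,000,000 / 770,000 = 1,035,480.52.

R$1,035,481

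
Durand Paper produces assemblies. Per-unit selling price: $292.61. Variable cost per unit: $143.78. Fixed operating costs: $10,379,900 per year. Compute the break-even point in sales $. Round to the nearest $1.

Contribution margin per unit = $292.61 − $143.78 = $148.83, a CM ratio of $148.83 ÷ $292.61 = 0.5086.
Break-even sales = FC ÷ CM ratio = $10,379,900 × $292.61 / $148.83 = $20,407,596.

$20,407,596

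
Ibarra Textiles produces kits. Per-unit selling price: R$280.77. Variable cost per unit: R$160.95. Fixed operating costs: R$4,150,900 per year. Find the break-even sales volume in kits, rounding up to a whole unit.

34,643 kits

Each unit contributes R$280.77 − R$160.95 = R$119.82.
Break-even volume = fixed costs ÷ CM per unit = R$4,150,900 ÷ R$119.82 = 34,642.80, so 34,643 kits.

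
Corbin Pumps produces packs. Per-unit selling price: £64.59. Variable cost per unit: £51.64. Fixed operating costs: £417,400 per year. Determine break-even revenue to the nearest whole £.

CM per unit = £64.59 − £51.64 = £12.95; CM ratio = £12.95 / £64.59 = 0.2005.
Break-even revenue = fixed costs × price ÷ CM = £417,400 × £64.59 ÷ £12.95 = £2,081,843.

£2,081,843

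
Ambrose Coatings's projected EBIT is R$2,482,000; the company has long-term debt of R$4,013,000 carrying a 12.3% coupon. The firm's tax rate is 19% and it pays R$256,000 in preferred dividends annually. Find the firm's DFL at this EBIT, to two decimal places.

1.48

Annual interest charges come to R$493,599.00.
Pre-tax preferred-dividend burden = R$256,000 ÷ (1 − 0.19) = R$316,049.38.
DFL = EBIT ÷ [EBIT − I − D_p/(1−t)] = R$2,482,000 ÷ [R$2,482,000 − R$493,599.00 − R$316,049.38] = R$2,482,000 ÷ R$1,672,351.62 = 1.4841.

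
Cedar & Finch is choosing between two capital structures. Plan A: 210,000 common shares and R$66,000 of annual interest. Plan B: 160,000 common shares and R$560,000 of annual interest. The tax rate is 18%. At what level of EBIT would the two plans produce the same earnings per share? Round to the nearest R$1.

At indifference, (EBIT − 66,000)(1 − t)/210,000 = (EBIT − 560,000)(1 − t)/160,000.
The (1 − t) factor cancels: (EBIT − 66,000) × 160,000 = (EBIT − 560,000) × 210,000.
Solving, EBIT = (560,000·210,000 − 66,000·160,000) / (210,000 − 160,000) = 107,040,000,000 / 50,000 = 2,140,800.00.

R$2,140,800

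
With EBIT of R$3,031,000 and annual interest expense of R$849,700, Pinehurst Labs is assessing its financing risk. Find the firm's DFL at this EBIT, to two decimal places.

1.39

Annual interest charges come to R$849,700.00.
DFL = EBIT ÷ (EBIT − I) = R$3,031,000 ÷ (R$3,031,000 − R$849,700.00) = R$3,031,000 ÷ R$2,181,300.00 = 1.3895.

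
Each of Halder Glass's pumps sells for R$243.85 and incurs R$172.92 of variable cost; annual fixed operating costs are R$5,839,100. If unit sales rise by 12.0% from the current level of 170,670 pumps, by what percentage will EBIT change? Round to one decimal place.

Total contribution margin = 170,670 × R$70.93 = R$12,105,623.10.
Subtracting fixed costs: EBIT = R$12,105,623.10 − R$5,839,100 = R$6,266,523.10.
Degree of operating leverage = R$12,105,623.10 / R$6,266,523.10 = 1.9318.
Operating income changes by 1.9318 × +12.0% = +23.2%.

+23.2%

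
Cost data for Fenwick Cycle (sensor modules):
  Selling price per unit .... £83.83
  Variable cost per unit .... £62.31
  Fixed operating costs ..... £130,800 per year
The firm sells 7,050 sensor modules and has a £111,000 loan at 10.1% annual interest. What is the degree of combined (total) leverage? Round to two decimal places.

Contribution at this volume is 7,050 × £21.52 = £151,716.00.
EBIT = £151,716.00 − £130,800 = £20,916.00. Interest = £11,211.00.
DOL = £151,716.00 ÷ £20,916.00 = 7.2536; DFL = £20,916.00 ÷ £9,705.00 = 2.1552.
DCL = DOL × DFL = 7.2536 × 2.1552 = 15.6330.

15.63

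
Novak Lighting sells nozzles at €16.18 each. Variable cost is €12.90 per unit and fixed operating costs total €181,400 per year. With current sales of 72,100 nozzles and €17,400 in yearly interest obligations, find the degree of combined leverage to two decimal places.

Total contribution margin = 72,100 × €3.28 = €236,488.00.
EBIT = €236,488.00 − €181,400 = €55,088.00. Interest = €17,400.00, so EBIT − I = €37,688.00.
Degree of total leverage = total CM / (EBIT − interest) = €236,488.00 / €37,688.00 = 6.2749.

6.27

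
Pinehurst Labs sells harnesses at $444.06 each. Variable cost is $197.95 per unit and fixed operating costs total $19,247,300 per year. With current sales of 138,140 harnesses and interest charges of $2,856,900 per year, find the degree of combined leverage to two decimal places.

2.86

At 138,140 units, contribution = 138,140 × $246.11 = $33,997,635.40.
Subtracting fixed costs: EBIT = $33,997,635.40 − $19,247,300 = $14,750,335.40. Interest = $2,856,900.00.
DOL = $33,997,635.40 ÷ $14,750,335.40 = 2.3049; DFL = $14,750,335.40 ÷ $11,893,435.40 = 1.2402.
Combined leverage = 2.3049 × 1.2402 = 2.8585.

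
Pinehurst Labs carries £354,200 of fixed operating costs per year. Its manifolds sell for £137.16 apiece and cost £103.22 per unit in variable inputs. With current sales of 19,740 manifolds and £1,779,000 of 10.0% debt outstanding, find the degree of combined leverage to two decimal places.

Total contribution margin = 19,740 × £33.94 = £669,975.60.
Subtracting fixed costs: EBIT = £669,975.60 − £354,200 = £315,775.60. Interest = £177,900.00.
DOL = £669,975.60 ÷ £315,775.60 = 2.1217; DFL = £315,775.60 ÷ £137,875.60 = 2.2903.
DCL = DOL × DFL = 2.1217 × 2.2903 = 4.8593.

4.86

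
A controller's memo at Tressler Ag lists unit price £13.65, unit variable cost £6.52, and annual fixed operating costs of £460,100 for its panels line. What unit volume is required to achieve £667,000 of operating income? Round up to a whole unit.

Contribution margin per unit = £13.65 − £6.52 = £7.13.
Required volume = (fixed costs + target profit) ÷ CM = (£460,100 + £667,000) ÷ £7.13 = 158,078.54, so 158,079 panels.

158,079 panels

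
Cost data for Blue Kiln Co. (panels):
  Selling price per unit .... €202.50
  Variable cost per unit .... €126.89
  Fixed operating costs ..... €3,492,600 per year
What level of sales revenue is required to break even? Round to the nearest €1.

Contribution margin per unit = €202.50 − €126.89 = €75.61, a CM ratio of €75.61 ÷ €202.50 = 0.3734.
Break-even sales = FC ÷ CM ratio = €3,492,600 × €202.50 / €75.61 = €9,353,941.

€9,353,941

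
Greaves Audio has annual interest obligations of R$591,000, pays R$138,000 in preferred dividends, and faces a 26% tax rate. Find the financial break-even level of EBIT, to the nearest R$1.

Grossing the preferred dividend up to pre-tax terms: R$138,000 / (1 − 0.26) = R$186,486.49.
EPS = 0 when EBIT covers interest plus the pre-tax preferred burden: R$591,000 + R$186,486.49 = R$777,486.49.

R$777,486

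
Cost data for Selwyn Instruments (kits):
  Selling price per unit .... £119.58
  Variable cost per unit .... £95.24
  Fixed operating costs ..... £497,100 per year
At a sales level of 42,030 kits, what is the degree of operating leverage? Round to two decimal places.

1.95

At 42,030 units, contribution = 42,030 × £24.34 = £1,023,010.20.
Subtracting fixed costs: EBIT = £1,023,010.20 − £497,100 = £525,910.20.
Degree of operating leverage = £1,023,010.20 / £525,910.20 = 1.9452.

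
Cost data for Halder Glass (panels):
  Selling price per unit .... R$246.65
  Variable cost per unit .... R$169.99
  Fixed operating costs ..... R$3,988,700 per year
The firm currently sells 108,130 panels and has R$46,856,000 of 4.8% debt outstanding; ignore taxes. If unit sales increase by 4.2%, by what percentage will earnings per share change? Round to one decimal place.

+17.0%

Total contribution margin = 108,130 × R$76.66 = R$8,289,245.80.
EBIT = R$8,289,245.80 − R$3,988,700 = R$4,300,545.80.
Interest = R$2,249,088.00, so EBIT − I = R$2,051,457.80.
Degree of combined leverage = contribution ÷ (EBIT − I) = R$8,289,245.80 ÷ R$2,051,457.80 = 4.0407.
%ΔEPS = DCL × %ΔSales = 4.0407 × +4.2% = +17.0%.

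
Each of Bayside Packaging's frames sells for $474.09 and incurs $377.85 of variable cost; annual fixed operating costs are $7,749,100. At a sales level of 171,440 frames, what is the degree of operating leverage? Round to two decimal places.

Contribution at this volume is 171,440 × $96.24 = $16,499,385.60.
Operating income = contribution − fixed costs = $16,499,385.60 − $7,749,100 = $8,750,285.60.
So DOL = total CM / EBIT = $16,499,385.60 / $8,750,285.60 = 1.8856.

1.89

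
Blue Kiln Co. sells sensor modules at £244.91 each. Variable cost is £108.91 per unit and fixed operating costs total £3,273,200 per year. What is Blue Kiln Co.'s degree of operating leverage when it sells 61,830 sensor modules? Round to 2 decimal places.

Total contribution margin = 61,830 × £136.00 = £8,408,880.00.
Operating income = contribution − fixed costs = £8,408,880.00 − £3,273,200 = £5,135,680.00.
So DOL = total CM / EBIT = £8,408,880.00 / £5,135,680.00 = 1.6373.

1.64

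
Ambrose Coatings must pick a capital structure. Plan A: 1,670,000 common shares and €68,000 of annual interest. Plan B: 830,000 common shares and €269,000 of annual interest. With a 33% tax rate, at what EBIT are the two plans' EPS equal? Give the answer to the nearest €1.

€467,607

At indifference, (EBIT − 68,000)(1 − t)/1,670,000 = (EBIT − 269,000)(1 − t)/830,000.
The (1 − t) factor cancels: (EBIT − 68,000) × 830,000 = (EBIT − 269,000) × 1,670,000.
EBIT × (1,670,000 − 830,000) = 269,000 × 1,670,000 − 68,000 × 830,000 = 392,790,000,000, so EBIT = 392,790,000,000 ÷ 840,000 = 467,607.14.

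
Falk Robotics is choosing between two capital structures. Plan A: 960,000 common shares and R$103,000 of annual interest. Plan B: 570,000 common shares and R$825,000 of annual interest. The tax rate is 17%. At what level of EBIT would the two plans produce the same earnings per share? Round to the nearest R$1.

At indifference, (EBIT − 103,000)(1 − t)/960,000 = (EBIT − 825,000)(1 − t)/570,000.
Cancelling (1 − t) and cross-multiplying: 570,000·(EBIT − 103,000) = 960,000·(EBIT − 825,000).
Solving, EBIT = (825,000·960,000 − 103,000·570,000) / (960,000 − 570,000) = 733,290,000,000 / 390,000 = 1,880,230.77.

R$1,880,231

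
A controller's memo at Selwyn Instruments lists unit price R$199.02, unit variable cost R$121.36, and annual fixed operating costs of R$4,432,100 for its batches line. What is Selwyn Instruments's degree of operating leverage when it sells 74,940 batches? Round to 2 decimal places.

Total contribution margin = 74,940 × R$77.66 = R$5,819,840.40.
Subtracting fixed costs: EBIT = R$5,819,840.40 − R$4,432,100 = R$1,387,740.40.
So DOL = total CM / EBIT = R$5,819,840.40 / R$1,387,740.40 = 4.1938.

4.19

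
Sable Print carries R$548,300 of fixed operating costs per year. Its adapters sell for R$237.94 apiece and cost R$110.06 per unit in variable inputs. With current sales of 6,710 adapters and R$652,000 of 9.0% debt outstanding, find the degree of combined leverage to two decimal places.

At 6,710 units, contribution = 6,710 × R$127.88 = R$858,074.80.
Operating income = contribution − fixed costs = R$858,074.80 − R$548,300 = R$309,774.80. Interest = R$58,680.00.
DOL = R$858,074.80 ÷ R$309,774.80 = 2.7700; DFL = R$309,774.80 ÷ R$251,094.80 = 1.2337.
Combined leverage = 2.7700 × 1.2337 = 3.4173.

3.42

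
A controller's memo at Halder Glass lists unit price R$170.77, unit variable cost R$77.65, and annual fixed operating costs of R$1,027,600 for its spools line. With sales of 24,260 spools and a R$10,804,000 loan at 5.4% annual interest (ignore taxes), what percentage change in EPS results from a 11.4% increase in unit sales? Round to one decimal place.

+39.7%

At 24,260 units, contribution = 24,260 × R$93.12 = R$2,259,091.20.
Subtracting fixed costs: EBIT = R$2,259,091.20 − R$1,027,600 = R$1,231,491.20.
Interest = R$583,416.00, so EBIT − I = R$648,075.20.
DCL = total CM / (EBIT − I) = R$2,259,091.20 / R$648,075.20 = 3.4858.
%ΔEPS = DCL × %ΔSales = 3.4858 × +11.4% = +39.7%.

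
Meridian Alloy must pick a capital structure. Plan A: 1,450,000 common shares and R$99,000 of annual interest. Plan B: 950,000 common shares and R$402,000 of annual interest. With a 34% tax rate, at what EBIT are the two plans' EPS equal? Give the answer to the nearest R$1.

R$977,700

Set EPS_A = EPS_B: (EBIT − R$99,000)(1 − 0.34) ÷ 1,450,000 = (EBIT − R$402,000)(1 − 0.34) ÷ 950,000.
The (1 − t) factor cancels: (EBIT − 99,000) × 950,000 = (EBIT − 402,000) × 1,450,000.
EBIT × (1,450,000 − 950,000) = 402,000 × 1,450,000 − 99,000 × 950,000 = 488,850,000,000, so EBIT = 488,850,000,000 ÷ 500,000 = 977,700.00.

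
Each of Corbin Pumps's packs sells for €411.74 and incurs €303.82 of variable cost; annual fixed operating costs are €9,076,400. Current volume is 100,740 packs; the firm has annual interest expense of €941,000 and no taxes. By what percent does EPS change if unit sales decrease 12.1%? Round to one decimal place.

Total contribution margin = 100,740 × €107.92 = €10,871,860.80.
Subtracting fixed costs: EBIT = €10,871,860.80 − €9,076,400 = €1,795,460.80.
Interest = €941,000.00, so EBIT − I = €854,460.80.
DCL = total CM / (EBIT − I) = €10,871,860.80 / €854,460.80 = 12.7237.
%ΔEPS = DCL × %ΔSales = 12.7237 × -12.1% = -154.0%.

-154.0%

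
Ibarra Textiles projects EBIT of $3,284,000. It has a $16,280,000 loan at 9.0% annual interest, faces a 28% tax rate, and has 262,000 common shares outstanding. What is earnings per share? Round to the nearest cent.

Pre-tax income = $3,284,000 − $1,465,200.00 = $1,818,800.00.
Net income = $1,818,800.00 × (1 − 0.28) = $1,309,536.00.
EPS = $1,309,536.00 ÷ 262,000 = $5.00.

$5.00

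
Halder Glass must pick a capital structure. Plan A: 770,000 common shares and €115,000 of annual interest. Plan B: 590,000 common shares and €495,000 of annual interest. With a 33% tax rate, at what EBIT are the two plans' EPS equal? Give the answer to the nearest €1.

At indifference, (EBIT − 115,000)(1 − t)/770,000 = (EBIT − 495,000)(1 − t)/590,000.
The (1 − t) factor cancels: (EBIT − 115,000) × 590,000 = (EBIT − 495,000) × 770,000.
Solving, EBIT = (495,000·770,000 − 115,000·590,000) / (770,000 − 590,000) = 313,300,000,000 / 180,000 = 1,740,555.56.

€1,740,556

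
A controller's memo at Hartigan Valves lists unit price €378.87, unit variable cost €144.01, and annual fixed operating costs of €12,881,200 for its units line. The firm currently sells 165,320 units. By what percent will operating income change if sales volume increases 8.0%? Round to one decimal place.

Total contribution margin = 165,320 × €234.86 = €38,827,055.20.
Subtracting fixed costs: EBIT = €38,827,055.20 − €12,881,200 = €25,945,855.20.
DOL = contribution ÷ EBIT = €38,827,055.20 ÷ €25,945,855.20 = 1.4965.
So EBIT moves 1.4965 × (+8.0%) = +12.0%.

+12.0%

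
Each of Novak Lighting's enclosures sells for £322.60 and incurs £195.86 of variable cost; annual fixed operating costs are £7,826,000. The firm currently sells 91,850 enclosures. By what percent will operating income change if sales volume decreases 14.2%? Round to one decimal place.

-43.3%

Contribution at this volume is 91,850 × £126.74 = £11,641,069.00.
Operating income = contribution − fixed costs = £11,641,069.00 − £7,826,000 = £3,815,069.00.
Degree of operating leverage = £11,641,069.00 / £3,815,069.00 = 3.0513.
%ΔEBIT = DOL × %ΔSales = 3.0513 × -14.2% = -43.3%.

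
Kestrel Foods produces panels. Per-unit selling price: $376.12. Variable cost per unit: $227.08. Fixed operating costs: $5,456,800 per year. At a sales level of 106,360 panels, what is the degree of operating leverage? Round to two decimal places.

1.52

Contribution at this volume is 106,360 × $149.04 = $15,851,894.40.
Operating income = contribution − fixed costs = $15,851,894.40 − $5,456,800 = $10,395,094.40.
DOL = contribution ÷ EBIT = $15,851,894.40 ÷ $10,395,094.40 = 1.5249.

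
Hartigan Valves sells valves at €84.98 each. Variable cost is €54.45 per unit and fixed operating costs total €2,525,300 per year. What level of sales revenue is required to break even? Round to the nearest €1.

Contribution margin per unit = €84.98 − €54.45 = €30.53, a CM ratio of €30.53 ÷ €84.98 = 0.3593.
Break-even sales = FC ÷ CM ratio = €2,525,300 × €84.98 / €30.53 = €7,029,151.

€7,029,151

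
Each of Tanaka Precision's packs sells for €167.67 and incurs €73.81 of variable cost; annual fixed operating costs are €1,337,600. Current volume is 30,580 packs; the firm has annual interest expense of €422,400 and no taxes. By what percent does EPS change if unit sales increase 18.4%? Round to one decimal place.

Contribution at this volume is 30,580 × €93.86 = €2,870,238.80.
Subtracting fixed costs: EBIT = €2,870,238.80 − €1,337,600 = €1,532,638.80.
After interest of €422,400.00, pre-tax earnings = €1,110,238.80.
DCL = total CM / (EBIT − I) = €2,870,238.80 / €1,110,238.80 = 2.5852.
EPS therefore changes by 2.5852 × (+18.4%) = +47.6%.

+47.6%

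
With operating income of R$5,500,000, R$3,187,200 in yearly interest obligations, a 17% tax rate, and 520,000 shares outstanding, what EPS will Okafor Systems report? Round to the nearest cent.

Interest = R$3,187,200.00, so EBT = R$5,500,000 − R$3,187,200.00 = R$2,312,800.00.
After tax at 17%: net income = R$2,312,800.00 × 0.83 = R$1,919,624.00.
EPS = R$1,919,624.00 ÷ 520,000 = R$3.69.

R$3.69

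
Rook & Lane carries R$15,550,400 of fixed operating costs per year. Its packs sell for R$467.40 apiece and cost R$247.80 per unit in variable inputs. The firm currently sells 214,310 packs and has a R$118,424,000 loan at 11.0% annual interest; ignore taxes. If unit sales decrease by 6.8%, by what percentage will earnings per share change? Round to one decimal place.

-17.3%

At 214,310 units, contribution = 214,310 × R$219.60 = R$47,062,476.00.
Operating income = contribution − fixed costs = R$47,062,476.00 − R$15,550,400 = R$31,512,076.00.
Interest = R$13,026,640.00, so EBIT − I = R$18,485,436.00.
Degree of combined leverage = contribution ÷ (EBIT − I) = R$47,062,476.00 ÷ R$18,485,436.00 = 2.5459.
%ΔEPS = DCL × %ΔSales = 2.5459 × -6.8% = -17.3%.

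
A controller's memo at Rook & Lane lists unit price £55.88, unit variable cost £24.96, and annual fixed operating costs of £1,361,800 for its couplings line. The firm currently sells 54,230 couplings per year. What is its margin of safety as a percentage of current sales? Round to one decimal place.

18.8%

Unit CM = price − variable cost = £55.88 − £24.96 = £30.92. Break-even units = £1,361,800 ÷ £30.92 = 44,042.69; break-even revenue = 44,042.69 × £55.88 = £2,461,105.56.
Current sales = 54,230 × £55.88 = £3,030,372.40.
Margin of safety = (£3,030,372.40 − £2,461,105.56) ÷ £3,030,372.40 = 18.8%.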